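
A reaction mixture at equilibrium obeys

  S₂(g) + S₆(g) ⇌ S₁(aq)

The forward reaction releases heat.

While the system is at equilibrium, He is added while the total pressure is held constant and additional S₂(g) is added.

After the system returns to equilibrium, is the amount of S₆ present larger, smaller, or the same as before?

Adding inert gas at constant total pressure expands the volume and lowers every reacting partial pressure. With Δn_gas = 0 − 2 = -2, Q moves away from K toward the side with fewer gas moles, so the system shifts toward the side with more gas moles — to the left.
Adding S₂ (g), a reactant, drives the reaction to the right.
The two effects oppose each other, so the net shift — and hence the change in S₆ — cannot be determined from the given information.

cannot be determined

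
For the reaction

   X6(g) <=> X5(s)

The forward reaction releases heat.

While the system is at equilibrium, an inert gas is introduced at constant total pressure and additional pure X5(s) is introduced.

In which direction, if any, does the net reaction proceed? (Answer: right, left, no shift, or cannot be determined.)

Adding inert gas at constant total pressure expands the volume and lowers every reacting partial pressure. With Δn_gas = 0 − 1 = -1, Q moves away from K toward the side with fewer gas moles, so the system shifts toward the side with more gas moles — to the left.
X5 is a pure solid; its activity is 1 regardless of amount, so Q is unaffected — no shift from this change.
Only the nonzero effect(s) matter; the net shift is to the left.

left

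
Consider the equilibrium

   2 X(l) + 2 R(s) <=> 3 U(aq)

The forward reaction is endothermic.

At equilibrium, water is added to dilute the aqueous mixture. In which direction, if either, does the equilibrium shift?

Dilution lowers every aqueous concentration by the same factor. Δn_aq = 3 − 0 = +3, so the system shifts toward the side with more dissolved moles — to the right.

right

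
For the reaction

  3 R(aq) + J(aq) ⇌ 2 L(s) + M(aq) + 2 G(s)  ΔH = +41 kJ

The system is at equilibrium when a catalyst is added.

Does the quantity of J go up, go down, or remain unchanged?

A catalyst speeds both forward and reverse rates equally; it changes neither Q nor K — no shift from this change.
No net shift occurs, so the amount of J is unchanged.

unchanged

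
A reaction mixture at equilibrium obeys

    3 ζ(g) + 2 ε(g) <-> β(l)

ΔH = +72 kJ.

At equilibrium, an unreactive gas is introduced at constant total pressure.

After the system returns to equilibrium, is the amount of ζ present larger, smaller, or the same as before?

increases

Adding inert gas at constant total pressure expands the volume and lowers every reacting partial pressure. With Δn_gas = 0 − 5 = -5, Q moves away from K toward the side with fewer gas moles, so the system shifts toward the side with more gas moles — to the left.
The net shift is to the left. ζ is a reactant, so its amount increases.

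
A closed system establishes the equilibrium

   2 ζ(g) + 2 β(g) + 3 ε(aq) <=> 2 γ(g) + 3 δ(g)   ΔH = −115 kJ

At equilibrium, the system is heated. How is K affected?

K depends on temperature via the van 't Hoff relation. The forward reaction is exothermic, so raising T decreases K.

decreases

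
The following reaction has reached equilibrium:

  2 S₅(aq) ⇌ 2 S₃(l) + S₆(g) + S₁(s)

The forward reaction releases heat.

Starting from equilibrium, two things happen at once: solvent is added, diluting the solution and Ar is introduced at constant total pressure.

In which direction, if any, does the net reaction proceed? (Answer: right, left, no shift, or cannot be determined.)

cannot be determined

Dilution lowers every aqueous concentration by the same factor. Δn_aq = 0 − 2 = -2, so the system shifts toward the side with more dissolved moles — to the left.
Adding inert gas at constant total pressure expands the volume and lowers every reacting partial pressure. With Δn_gas = 1 − 0 = +1, Q moves away from K toward the side with fewer gas moles, so the system shifts toward the side with more gas moles — to the right.
The individual effects push in opposite directions; without quantitative information the net direction cannot be determined.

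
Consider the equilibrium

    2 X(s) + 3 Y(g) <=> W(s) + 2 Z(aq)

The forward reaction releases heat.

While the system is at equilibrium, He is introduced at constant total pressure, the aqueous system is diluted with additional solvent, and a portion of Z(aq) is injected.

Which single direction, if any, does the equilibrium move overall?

cannot be determined

Adding inert gas at constant total pressure expands the volume and lowers every reacting partial pressure. With Δn_gas = 0 − 3 = -3, Q moves away from K toward the side with fewer gas moles, so the system shifts toward the side with more gas moles — to the left.
Dilution lowers every aqueous concentration by the same factor. Δn_aq = 2 − 0 = +2, so the system shifts toward the side with more dissolved moles — to the right.
Adding Z (aq), a product, drives the reaction to the left.
The individual effects push in opposite directions; without quantitative information the net direction cannot be determined.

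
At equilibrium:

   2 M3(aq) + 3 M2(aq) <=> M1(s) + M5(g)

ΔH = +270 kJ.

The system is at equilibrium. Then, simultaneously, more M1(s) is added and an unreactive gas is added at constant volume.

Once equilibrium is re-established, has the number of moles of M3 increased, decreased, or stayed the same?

M1 is a pure solid; its activity is 1 regardless of amount, so Q is unaffected — no shift from this change.
At constant volume, adding an inert gas leaves every reacting species' partial pressure unchanged, so Q is unchanged — no shift from this change.
No net shift occurs, so the amount of M3 is unchanged.

unchanged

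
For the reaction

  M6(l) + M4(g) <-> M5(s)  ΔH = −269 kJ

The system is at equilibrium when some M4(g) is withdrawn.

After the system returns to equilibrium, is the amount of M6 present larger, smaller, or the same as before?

increases

Removing M4 (g), a reactant, drives the reaction to the left.
The net shift is to the left. M6 is a reactant, so its amount increases.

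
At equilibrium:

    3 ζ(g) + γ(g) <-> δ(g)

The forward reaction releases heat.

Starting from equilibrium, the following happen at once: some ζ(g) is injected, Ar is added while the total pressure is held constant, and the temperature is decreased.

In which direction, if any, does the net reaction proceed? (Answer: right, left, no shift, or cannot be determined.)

cannot be determined

Adding ζ (g), a reactant, drives the reaction to the right.
Adding inert gas at constant total pressure expands the volume and lowers every reacting partial pressure. With Δn_gas = 1 − 4 = -3, Q moves away from K toward the side with fewer gas moles, so the system shifts toward the side with more gas moles — to the left.
The forward reaction is exothermic. Lowering T favours the exothermic direction — shift to the right.
The individual effects push in opposite directions; without quantitative information the net direction cannot be determined.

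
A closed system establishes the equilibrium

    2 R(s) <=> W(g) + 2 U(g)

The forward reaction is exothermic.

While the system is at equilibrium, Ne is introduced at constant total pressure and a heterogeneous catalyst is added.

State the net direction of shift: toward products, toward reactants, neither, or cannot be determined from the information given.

right

Adding inert gas at constant total pressure expands the volume and lowers every reacting partial pressure. With Δn_gas = 3 − 0 = +3, Q moves away from K toward the side with fewer gas moles, so the system shifts toward the side with more gas moles — to the right.
A catalyst speeds both forward and reverse rates equally; it changes neither Q nor K — no shift from this change.
Only the nonzero effect(s) matter; the net shift is to the right.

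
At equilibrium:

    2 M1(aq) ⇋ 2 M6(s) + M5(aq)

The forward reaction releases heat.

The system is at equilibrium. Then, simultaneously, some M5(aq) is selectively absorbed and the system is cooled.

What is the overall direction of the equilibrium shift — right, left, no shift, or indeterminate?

Removing M5 (aq), a product, drives the reaction to the right.
The forward reaction is exothermic. Lowering T favours the exothermic direction — shift to the right.
All effects act in the same direction — net shift to the right.

right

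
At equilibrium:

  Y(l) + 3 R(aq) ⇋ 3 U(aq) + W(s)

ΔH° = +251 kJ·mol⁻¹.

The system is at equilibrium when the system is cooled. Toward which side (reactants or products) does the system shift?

The forward reaction is endothermic. Lowering T favours the exothermic direction — shift to the left.

left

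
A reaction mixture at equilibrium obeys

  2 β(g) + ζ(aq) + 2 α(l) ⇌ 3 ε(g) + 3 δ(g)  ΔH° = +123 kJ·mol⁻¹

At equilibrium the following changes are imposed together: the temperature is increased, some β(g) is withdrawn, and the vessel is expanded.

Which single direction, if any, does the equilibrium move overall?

The forward reaction is endothermic. Raising T favours the endothermic direction — shift to the right.
Removing β (g), a reactant, drives the reaction to the left.
Gas moles: reactants 2, products 6 (Δn_gas = +4). Expansion shifts the system toward the side with more moles of gas — to the right.
The individual effects push in opposite directions; without quantitative information the net direction cannot be determined.

cannot be determined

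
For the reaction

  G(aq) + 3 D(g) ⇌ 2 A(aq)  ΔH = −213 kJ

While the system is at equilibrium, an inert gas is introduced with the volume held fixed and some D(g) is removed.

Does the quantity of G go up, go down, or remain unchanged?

At constant volume, adding an inert gas leaves every reacting species' partial pressure unchanged, so Q is unchanged — no shift from this change.
Removing D (g), a reactant, drives the reaction to the left.
The net shift is to the left. G is a reactant, so its amount increases.

increases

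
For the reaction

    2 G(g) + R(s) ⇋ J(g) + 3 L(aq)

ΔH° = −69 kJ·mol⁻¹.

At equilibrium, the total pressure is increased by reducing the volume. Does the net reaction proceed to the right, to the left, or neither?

Gas moles: reactants 2, products 1 (Δn_gas = -1). Compression shifts the system toward the side with fewer moles of gas — to the right.

right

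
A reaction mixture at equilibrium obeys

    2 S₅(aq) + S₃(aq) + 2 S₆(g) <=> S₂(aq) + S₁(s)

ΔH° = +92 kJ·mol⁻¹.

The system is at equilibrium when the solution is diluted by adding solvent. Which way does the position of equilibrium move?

Dilution lowers every aqueous concentration by the same factor. Δn_aq = 1 − 3 = -2, so the system shifts toward the side with more dissolved moles — to the left.

left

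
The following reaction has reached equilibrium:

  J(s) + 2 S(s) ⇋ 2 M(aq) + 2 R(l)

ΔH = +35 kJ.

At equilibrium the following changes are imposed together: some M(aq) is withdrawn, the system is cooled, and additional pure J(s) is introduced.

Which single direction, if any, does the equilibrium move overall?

cannot be determined

Removing M (aq), a product, drives the reaction to the right.
The forward reaction is endothermic. Lowering T favours the exothermic direction — shift to the left.
J is a pure solid; its activity is 1 regardless of amount, so Q is unaffected — no shift from this change.
The individual effects push in opposite directions; without quantitative information the net direction cannot be determined.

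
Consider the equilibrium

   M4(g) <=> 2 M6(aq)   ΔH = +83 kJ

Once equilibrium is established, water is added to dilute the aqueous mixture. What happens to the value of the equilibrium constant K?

The equilibrium constant depends only on temperature. This perturbation may move the position of equilibrium, but since T is unchanged, K itself is unchanged.

unchanged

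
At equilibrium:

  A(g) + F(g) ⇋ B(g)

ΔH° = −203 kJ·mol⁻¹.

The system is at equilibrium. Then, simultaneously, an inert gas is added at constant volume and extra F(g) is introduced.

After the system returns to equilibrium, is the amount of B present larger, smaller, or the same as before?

increases

At constant volume, adding an inert gas leaves every reacting species' partial pressure unchanged, so Q is unchanged — no shift from this change.
Adding F (g), a reactant, drives the reaction to the right.
The net shift is to the right. B is a product, so its amount increases.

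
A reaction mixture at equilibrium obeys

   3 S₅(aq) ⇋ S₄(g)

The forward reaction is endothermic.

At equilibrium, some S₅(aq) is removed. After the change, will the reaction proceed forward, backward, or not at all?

Removing S₅ (aq), a reactant, drives the reaction to the left.

left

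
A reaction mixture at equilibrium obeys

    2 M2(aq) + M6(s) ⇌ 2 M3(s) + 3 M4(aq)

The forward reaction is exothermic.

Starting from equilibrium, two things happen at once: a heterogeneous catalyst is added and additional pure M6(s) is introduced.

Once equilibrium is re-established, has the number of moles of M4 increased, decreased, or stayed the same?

A catalyst speeds both forward and reverse rates equally; it changes neither Q nor K — no shift from this change.
M6 is a pure solid; its activity is 1 regardless of amount, so Q is unaffected — no shift from this change.
No net shift occurs, so the amount of M4 is unchanged.

unchanged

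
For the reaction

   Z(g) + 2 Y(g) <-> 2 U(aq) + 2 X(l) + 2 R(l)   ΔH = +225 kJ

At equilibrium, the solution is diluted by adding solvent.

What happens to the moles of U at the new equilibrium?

Dilution lowers every aqueous concentration by the same factor. Δn_aq = 2 − 0 = +2, so the system shifts toward the side with more dissolved moles — to the right.
The net shift is to the right. U is a product, so its amount increases.

increases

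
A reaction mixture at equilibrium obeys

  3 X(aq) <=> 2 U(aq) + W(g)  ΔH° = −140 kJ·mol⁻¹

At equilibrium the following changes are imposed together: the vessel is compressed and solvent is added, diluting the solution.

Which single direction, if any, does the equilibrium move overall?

left

Gas moles: reactants 0, products 1 (Δn_gas = +1). Compression shifts the system toward the side with fewer moles of gas — to the left.
Dilution lowers every aqueous concentration by the same factor. Δn_aq = 2 − 3 = -1, so the system shifts toward the side with more dissolved moles — to the left.
All effects act in the same direction — net shift to the left.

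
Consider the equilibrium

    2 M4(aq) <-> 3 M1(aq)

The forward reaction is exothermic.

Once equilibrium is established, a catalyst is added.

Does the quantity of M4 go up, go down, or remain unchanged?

unchanged

A catalyst speeds both forward and reverse rates equally; it changes neither Q nor K — no shift from this change.
No net shift occurs, so the amount of M4 is unchanged.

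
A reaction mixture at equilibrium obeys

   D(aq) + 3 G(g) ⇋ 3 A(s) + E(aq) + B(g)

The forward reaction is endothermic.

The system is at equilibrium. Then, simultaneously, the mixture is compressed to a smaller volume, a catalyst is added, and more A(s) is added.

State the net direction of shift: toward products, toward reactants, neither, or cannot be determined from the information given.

Gas moles: reactants 3, products 1 (Δn_gas = -2). Compression shifts the system toward the side with fewer moles of gas — to the right.
A catalyst speeds both forward and reverse rates equally; it changes neither Q nor K — no shift from this change.
A is a pure solid; its activity is 1 regardless of amount, so Q is unaffected — no shift from this change.
Only the nonzero effect(s) matter; the net shift is to the right.

right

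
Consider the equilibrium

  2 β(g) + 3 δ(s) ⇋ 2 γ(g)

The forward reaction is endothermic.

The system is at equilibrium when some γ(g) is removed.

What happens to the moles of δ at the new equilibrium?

decreases

Removing γ (g), a product, drives the reaction to the right.
The net shift is to the right. δ is a reactant, so its amount decreases.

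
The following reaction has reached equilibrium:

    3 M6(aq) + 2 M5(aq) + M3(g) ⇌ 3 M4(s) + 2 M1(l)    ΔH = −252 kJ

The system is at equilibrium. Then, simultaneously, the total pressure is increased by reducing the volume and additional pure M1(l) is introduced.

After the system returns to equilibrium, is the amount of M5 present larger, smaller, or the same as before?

decreases

Gas moles: reactants 1, products 0 (Δn_gas = -1). Compression shifts the system toward the side with fewer moles of gas — to the right.
M1 is a pure liquid; its activity is 1 regardless of amount, so Q is unaffected — no shift from this change.
The net shift is to the right. M5 is a reactant, so its amount decreases.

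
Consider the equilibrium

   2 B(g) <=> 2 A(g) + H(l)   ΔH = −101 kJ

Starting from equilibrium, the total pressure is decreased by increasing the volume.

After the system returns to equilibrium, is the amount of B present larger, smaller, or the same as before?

Gas moles: reactants 2, products 2. Δn_gas = 0, so a volume change leaves Q equal to K — no shift from this change.
No net shift occurs, so the amount of B is unchanged.

unchanged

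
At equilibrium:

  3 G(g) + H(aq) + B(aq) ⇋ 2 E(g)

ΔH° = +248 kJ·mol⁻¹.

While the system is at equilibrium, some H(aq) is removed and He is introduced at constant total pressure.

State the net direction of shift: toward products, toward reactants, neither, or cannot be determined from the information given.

left

Removing H (aq), a reactant, drives the reaction to the left.
Adding inert gas at constant total pressure expands the volume and lowers every reacting partial pressure. With Δn_gas = 2 − 3 = -1, Q moves away from K toward the side with fewer gas moles, so the system shifts toward the side with more gas moles — to the left.
All effects act in the same direction — net shift to the left.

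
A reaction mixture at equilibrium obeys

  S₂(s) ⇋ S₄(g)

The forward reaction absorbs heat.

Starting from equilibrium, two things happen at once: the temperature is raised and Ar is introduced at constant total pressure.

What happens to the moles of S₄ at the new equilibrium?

increases

The forward reaction is endothermic. Raising T favours the endothermic direction — shift to the right.
Adding inert gas at constant total pressure expands the volume and lowers every reacting partial pressure. With Δn_gas = 1 − 0 = +1, Q moves away from K toward the side with fewer gas moles, so the system shifts toward the side with more gas moles — to the right.
The net shift is to the right. S₄ is a product, so its amount increases.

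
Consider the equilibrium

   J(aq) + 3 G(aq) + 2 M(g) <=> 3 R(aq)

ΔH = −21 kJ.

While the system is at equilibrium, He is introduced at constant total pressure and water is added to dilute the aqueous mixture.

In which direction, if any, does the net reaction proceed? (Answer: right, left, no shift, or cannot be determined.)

Adding inert gas at constant total pressure expands the volume and lowers every reacting partial pressure. With Δn_gas = 0 − 2 = -2, Q moves away from K toward the side with fewer gas moles, so the system shifts toward the side with more gas moles — to the left.
Dilution lowers every aqueous concentration by the same factor. Δn_aq = 3 − 4 = -1, so the system shifts toward the side with more dissolved moles — to the left.
All effects act in the same direction — net shift to the left.

left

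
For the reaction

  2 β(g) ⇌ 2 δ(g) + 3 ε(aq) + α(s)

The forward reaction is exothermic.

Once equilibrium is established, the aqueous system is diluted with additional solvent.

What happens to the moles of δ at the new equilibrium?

Dilution lowers every aqueous concentration by the same factor. Δn_aq = 3 − 0 = +3, so the system shifts toward the side with more dissolved moles — to the right.
The net shift is to the right. δ is a product, so its amount increases.

increases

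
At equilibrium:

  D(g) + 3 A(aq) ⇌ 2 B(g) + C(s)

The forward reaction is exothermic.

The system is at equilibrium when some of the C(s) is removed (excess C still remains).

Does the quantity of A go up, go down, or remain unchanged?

C is a pure solid; its activity is 1 regardless of amount, so Q is unaffected — no shift from this change.
No net shift occurs, so the amount of A is unchanged.

unchanged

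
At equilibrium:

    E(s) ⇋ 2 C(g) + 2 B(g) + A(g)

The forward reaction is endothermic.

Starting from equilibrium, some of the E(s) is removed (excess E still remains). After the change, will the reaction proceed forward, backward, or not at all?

E is a pure solid; its activity is 1 regardless of amount, so Q is unaffected — no shift from this change.

no shift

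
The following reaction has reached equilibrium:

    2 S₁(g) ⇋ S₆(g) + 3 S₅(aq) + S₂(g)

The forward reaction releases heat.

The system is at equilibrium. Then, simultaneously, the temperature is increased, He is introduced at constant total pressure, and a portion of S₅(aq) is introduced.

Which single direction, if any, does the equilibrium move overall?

left

The forward reaction is exothermic. Raising T favours the endothermic direction — shift to the left.
Adding inert gas at constant total pressure expands the volume, scaling every reacting partial pressure by the same factor. Δn_gas = 2 − 2 = 0, so Q is unchanged — no shift.
Adding S₅ (aq), a product, drives the reaction to the left.
Only the nonzero effect(s) matter; the net shift is to the left.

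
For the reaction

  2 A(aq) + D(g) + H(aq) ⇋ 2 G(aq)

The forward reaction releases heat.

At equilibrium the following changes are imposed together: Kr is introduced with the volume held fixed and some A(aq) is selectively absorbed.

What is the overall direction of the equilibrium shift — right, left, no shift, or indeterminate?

At constant volume, adding an inert gas leaves every reacting species' partial pressure unchanged, so Q is unchanged — no shift from this change.
Removing A (aq), a reactant, drives the reaction to the left.
Only the nonzero effect(s) matter; the net shift is to the left.

left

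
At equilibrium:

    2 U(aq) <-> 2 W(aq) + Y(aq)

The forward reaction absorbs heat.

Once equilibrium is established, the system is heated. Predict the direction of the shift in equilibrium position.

The forward reaction is endothermic. Raising T favours the endothermic direction — shift to the right.

right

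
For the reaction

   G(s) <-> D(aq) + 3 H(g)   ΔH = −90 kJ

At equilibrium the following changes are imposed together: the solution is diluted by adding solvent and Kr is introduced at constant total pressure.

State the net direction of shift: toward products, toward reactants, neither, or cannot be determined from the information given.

Dilution lowers every aqueous concentration by the same factor. Δn_aq = 1 − 0 = +1, so the system shifts toward the side with more dissolved moles — to the right.
Adding inert gas at constant total pressure expands the volume and lowers every reacting partial pressure. With Δn_gas = 3 − 0 = +3, Q moves away from K toward the side with fewer gas moles, so the system shifts toward the side with more gas moles — to the right.
All effects act in the same direction — net shift to the right.

right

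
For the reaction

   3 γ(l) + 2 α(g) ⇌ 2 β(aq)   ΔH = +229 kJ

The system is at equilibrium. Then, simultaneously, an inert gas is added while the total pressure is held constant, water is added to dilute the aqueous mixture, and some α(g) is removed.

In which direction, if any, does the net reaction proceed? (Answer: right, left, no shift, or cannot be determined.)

Adding inert gas at constant total pressure expands the volume and lowers every reacting partial pressure. With Δn_gas = 0 − 2 = -2, Q moves away from K toward the side with fewer gas moles, so the system shifts toward the side with more gas moles — to the left.
Dilution lowers every aqueous concentration by the same factor. Δn_aq = 2 − 0 = +2, so the system shifts toward the side with more dissolved moles — to the right.
Removing α (g), a reactant, drives the reaction to the left.
The individual effects push in opposite directions; without quantitative information the net direction cannot be determined.

cannot be determined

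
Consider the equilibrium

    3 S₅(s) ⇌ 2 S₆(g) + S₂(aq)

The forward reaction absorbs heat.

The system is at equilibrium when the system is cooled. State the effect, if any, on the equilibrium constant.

decreases

K depends on temperature via the van 't Hoff relation. The forward reaction is endothermic, so lowering T decreases K.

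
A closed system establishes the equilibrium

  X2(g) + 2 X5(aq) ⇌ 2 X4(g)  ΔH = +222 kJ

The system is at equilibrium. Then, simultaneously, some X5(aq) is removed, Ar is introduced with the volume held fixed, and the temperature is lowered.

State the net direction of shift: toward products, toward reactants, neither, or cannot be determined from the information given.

Removing X5 (aq), a reactant, drives the reaction to the left.
At constant volume, adding an inert gas leaves every reacting species' partial pressure unchanged, so Q is unchanged — no shift from this change.
The forward reaction is endothermic. Lowering T favours the exothermic direction — shift to the left.
Only the nonzero effect(s) matter; the net shift is to the left.

left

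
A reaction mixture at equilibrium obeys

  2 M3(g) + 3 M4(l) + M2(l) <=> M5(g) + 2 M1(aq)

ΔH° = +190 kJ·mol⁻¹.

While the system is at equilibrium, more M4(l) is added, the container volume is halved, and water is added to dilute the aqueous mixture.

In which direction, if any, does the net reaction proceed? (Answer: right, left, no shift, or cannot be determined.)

M4 is a pure liquid; its activity is 1 regardless of amount, so Q is unaffected — no shift from this change.
Gas moles: reactants 2, products 1 (Δn_gas = -1). Compression shifts the system toward the side with fewer moles of gas — to the right.
Dilution lowers every aqueous concentration by the same factor. Δn_aq = 2 − 0 = +2, so the system shifts toward the side with more dissolved moles — to the right.
Only the nonzero effect(s) matter; the net shift is to the right.

right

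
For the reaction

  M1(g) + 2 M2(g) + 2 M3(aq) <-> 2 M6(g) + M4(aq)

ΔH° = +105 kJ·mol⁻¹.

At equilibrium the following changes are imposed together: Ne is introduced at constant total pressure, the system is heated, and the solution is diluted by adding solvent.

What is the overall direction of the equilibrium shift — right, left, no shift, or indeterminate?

Adding inert gas at constant total pressure expands the volume and lowers every reacting partial pressure. With Δn_gas = 2 − 3 = -1, Q moves away from K toward the side with fewer gas moles, so the system shifts toward the side with more gas moles — to the left.
The forward reaction is endothermic. Raising T favours the endothermic direction — shift to the right.
Dilution lowers every aqueous concentration by the same factor. Δn_aq = 1 − 2 = -1, so the system shifts toward the side with more dissolved moles — to the left.
The individual effects push in opposite directions; without quantitative information the net direction cannot be determined.

cannot be determined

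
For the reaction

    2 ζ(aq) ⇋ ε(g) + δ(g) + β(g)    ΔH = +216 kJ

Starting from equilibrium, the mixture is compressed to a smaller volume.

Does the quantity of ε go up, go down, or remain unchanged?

decreases

Gas moles: reactants 0, products 3 (Δn_gas = +3). Compression shifts the system toward the side with fewer moles of gas — to the left.
The net shift is to the left. ε is a product, so its amount decreases.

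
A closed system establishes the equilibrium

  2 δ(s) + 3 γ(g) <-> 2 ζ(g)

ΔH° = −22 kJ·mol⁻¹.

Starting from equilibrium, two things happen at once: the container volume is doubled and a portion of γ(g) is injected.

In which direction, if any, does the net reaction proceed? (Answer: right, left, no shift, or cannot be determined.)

cannot be determined

Gas moles: reactants 3, products 2 (Δn_gas = -1). Expansion shifts the system toward the side with more moles of gas — to the left.
Adding γ (g), a reactant, drives the reaction to the right.
The individual effects push in opposite directions; without quantitative information the net direction cannot be determined.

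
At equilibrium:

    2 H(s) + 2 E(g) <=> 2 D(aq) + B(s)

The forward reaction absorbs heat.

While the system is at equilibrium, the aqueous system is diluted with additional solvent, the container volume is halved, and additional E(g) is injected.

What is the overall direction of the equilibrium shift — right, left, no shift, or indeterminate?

right

Dilution lowers every aqueous concentration by the same factor. Δn_aq = 2 − 0 = +2, so the system shifts toward the side with more dissolved moles — to the right.
Gas moles: reactants 2, products 0 (Δn_gas = -2). Compression shifts the system toward the side with fewer moles of gas — to the right.
Adding E (g), a reactant, drives the reaction to the right.
All effects act in the same direction — net shift to the right.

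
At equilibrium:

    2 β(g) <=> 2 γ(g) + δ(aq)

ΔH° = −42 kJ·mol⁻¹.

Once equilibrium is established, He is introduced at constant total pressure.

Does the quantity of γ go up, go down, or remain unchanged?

unchanged

Adding inert gas at constant total pressure expands the volume, scaling every reacting partial pressure by the same factor. Δn_gas = 2 − 2 = 0, so Q is unchanged — no shift.
No net shift occurs, so the amount of γ is unchanged.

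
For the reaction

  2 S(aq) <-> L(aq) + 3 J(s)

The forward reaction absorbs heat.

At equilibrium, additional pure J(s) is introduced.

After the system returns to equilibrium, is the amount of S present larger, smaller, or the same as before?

J is a pure solid; its activity is 1 regardless of amount, so Q is unaffected — no shift from this change.
No net shift occurs, so the amount of S is unchanged.

unchanged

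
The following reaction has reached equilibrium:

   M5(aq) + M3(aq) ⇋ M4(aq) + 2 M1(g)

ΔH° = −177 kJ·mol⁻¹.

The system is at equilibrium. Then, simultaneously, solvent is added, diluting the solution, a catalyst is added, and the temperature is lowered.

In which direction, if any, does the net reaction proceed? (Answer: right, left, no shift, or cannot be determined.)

Dilution lowers every aqueous concentration by the same factor. Δn_aq = 1 − 2 = -1, so the system shifts toward the side with more dissolved moles — to the left.
A catalyst speeds both forward and reverse rates equally; it changes neither Q nor K — no shift from this change.
The forward reaction is exothermic. Lowering T favours the exothermic direction — shift to the right.
The individual effects push in opposite directions; without quantitative information the net direction cannot be determined.

cannot be determined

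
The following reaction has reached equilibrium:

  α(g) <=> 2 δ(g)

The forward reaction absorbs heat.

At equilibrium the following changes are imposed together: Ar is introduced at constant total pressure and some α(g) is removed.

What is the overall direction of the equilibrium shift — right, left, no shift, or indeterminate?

cannot be determined

Adding inert gas at constant total pressure expands the volume and lowers every reacting partial pressure. With Δn_gas = 2 − 1 = +1, Q moves away from K toward the side with fewer gas moles, so the system shifts toward the side with more gas moles — to the right.
Removing α (g), a reactant, drives the reaction to the left.
The individual effects push in opposite directions; without quantitative information the net direction cannot be determined.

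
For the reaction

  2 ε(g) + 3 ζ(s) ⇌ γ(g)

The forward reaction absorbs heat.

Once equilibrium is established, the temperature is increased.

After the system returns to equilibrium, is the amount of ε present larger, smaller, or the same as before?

The forward reaction is endothermic. Raising T favours the endothermic direction — shift to the right.
The net shift is to the right. ε is a reactant, so its amount decreases.

decreases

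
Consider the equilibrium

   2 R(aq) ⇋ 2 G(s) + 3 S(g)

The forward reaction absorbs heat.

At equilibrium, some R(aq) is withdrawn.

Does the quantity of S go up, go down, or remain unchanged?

Removing R (aq), a reactant, drives the reaction to the left.
The net shift is to the left. S is a product, so its amount decreases.

decreases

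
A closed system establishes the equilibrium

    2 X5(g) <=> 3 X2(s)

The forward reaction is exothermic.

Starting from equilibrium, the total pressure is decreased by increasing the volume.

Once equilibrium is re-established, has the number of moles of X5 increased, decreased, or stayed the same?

increases

Gas moles: reactants 2, products 0 (Δn_gas = -2). Expansion shifts the system toward the side with more moles of gas — to the left.
The net shift is to the left. X5 is a reactant, so its amount increases.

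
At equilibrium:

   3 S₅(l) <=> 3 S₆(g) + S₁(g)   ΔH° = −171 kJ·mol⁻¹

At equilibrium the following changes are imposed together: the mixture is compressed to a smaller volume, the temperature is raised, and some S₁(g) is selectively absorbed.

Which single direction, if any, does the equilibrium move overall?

Gas moles: reactants 0, products 4 (Δn_gas = +4). Compression shifts the system toward the side with fewer moles of gas — to the left.
The forward reaction is exothermic. Raising T favours the endothermic direction — shift to the left.
Removing S₁ (g), a product, drives the reaction to the right.
The individual effects push in opposite directions; without quantitative information the net direction cannot be determined.

cannot be determined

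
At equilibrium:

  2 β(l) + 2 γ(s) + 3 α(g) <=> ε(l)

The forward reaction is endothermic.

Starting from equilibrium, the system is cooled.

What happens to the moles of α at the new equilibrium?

increases

The forward reaction is endothermic. Lowering T favours the exothermic direction — shift to the left.
The net shift is to the left. α is a reactant, so its amount increases.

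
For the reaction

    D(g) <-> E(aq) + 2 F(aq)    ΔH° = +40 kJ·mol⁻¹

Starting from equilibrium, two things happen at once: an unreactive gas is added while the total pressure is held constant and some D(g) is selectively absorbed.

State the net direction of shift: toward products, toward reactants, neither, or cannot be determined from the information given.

Adding inert gas at constant total pressure expands the volume and lowers every reacting partial pressure. With Δn_gas = 0 − 1 = -1, Q moves away from K toward the side with fewer gas moles, so the system shifts toward the side with more gas moles — to the left.
Removing D (g), a reactant, drives the reaction to the left.
All effects act in the same direction — net shift to the left.

left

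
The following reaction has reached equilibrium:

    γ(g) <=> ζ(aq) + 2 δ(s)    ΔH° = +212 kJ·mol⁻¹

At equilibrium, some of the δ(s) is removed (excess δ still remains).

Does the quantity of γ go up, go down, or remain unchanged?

δ is a pure solid; its activity is 1 regardless of amount, so Q is unaffected — no shift from this change.
No net shift occurs, so the amount of γ is unchanged.

unchanged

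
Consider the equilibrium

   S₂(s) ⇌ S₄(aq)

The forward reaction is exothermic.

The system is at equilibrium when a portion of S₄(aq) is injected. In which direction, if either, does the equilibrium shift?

Adding S₄ (aq), a product, drives the reaction to the left.

left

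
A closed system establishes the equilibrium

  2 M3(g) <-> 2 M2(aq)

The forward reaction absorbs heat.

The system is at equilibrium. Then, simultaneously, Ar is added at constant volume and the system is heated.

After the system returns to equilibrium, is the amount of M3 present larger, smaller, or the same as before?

decreases

At constant volume, adding an inert gas leaves every reacting species' partial pressure unchanged, so Q is unchanged — no shift from this change.
The forward reaction is endothermic. Raising T favours the endothermic direction — shift to the right.
The net shift is to the right. M3 is a reactant, so its amount decreases.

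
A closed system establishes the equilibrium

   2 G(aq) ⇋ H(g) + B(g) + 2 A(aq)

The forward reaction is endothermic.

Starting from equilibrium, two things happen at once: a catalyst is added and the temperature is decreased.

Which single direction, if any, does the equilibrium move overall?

A catalyst speeds both forward and reverse rates equally; it changes neither Q nor K — no shift from this change.
The forward reaction is endothermic. Lowering T favours the exothermic direction — shift to the left.
Only the nonzero effect(s) matter; the net shift is to the left.

left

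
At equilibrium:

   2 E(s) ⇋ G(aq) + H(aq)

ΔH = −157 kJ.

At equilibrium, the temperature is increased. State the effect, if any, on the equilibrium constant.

decreases

K depends on temperature via the van 't Hoff relation. The forward reaction is exothermic, so raising T decreases K.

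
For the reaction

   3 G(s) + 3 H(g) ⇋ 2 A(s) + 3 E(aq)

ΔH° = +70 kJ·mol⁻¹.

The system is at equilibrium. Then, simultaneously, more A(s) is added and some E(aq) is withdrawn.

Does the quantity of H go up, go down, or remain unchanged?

decreases

A is a pure solid; its activity is 1 regardless of amount, so Q is unaffected — no shift from this change.
Removing E (aq), a product, drives the reaction to the right.
The net shift is to the right. H is a reactant, so its amount decreases.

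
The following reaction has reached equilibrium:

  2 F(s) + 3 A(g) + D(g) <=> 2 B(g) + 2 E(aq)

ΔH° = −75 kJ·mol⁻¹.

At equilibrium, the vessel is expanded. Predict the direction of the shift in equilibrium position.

left

Gas moles: reactants 4, products 2 (Δn_gas = -2). Expansion shifts the system toward the side with more moles of gas — to the left.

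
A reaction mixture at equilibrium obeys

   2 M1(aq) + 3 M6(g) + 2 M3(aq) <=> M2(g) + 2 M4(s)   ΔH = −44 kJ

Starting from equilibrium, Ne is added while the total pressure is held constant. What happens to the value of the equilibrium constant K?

The equilibrium constant depends only on temperature. This perturbation may move the position of equilibrium, but since T is unchanged, K itself is unchanged.

unchanged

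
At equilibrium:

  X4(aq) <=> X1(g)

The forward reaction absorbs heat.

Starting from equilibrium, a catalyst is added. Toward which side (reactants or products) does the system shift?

A catalyst speeds both forward and reverse rates equally; it changes neither Q nor K — no shift from this change.

no shift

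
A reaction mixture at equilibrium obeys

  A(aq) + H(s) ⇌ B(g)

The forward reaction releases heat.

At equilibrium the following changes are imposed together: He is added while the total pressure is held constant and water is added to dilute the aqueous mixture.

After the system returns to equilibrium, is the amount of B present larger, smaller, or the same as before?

cannot be determined

Adding inert gas at constant total pressure expands the volume and lowers every reacting partial pressure. With Δn_gas = 1 − 0 = +1, Q moves away from K toward the side with fewer gas moles, so the system shifts toward the side with more gas moles — to the right.
Dilution lowers every aqueous concentration by the same factor. Δn_aq = 0 − 1 = -1, so the system shifts toward the side with more dissolved moles — to the left.
The two effects oppose each other, so the net shift — and hence the change in B — cannot be determined from the given information.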